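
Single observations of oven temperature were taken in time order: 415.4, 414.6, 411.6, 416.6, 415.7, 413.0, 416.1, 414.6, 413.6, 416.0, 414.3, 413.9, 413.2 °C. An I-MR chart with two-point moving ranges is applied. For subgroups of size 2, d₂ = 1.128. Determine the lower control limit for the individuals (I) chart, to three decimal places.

409.366

X̄ = (415.4 + 414.6 + 411.6 + 416.6 + 415.7 + 413.0 + 416.1 + 414.6 + 413.6 + 416.0 + 414.3 + 413.9 + 413.2) / 13 = 414.5077
Moving ranges: 0.8, 3.0, 5.0, 0.9, 2.7, 3.1, 1.5, 1.0, 2.4, 1.7, 0.4, 0.7; M̄R̄ = 23.2000 / 12 = 1.9333
LCL = X̄ − 3·M̄R̄/d₂ = 414.5077 − 3 × 1.9333 / 1.128 = 409.3658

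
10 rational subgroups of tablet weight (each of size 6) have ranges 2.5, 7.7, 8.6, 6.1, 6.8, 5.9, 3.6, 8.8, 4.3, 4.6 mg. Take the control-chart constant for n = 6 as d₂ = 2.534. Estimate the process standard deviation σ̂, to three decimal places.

R̄ = (2.5 + 7.7 + 8.6 + 6.1 + 6.8 + 5.9 + 3.6 + 8.8 + 4.3 + 4.6) / 10 = 5.8900
σ̂ = R̄ / d₂ = 5.8900 / 2.534 = 2.3244

2.324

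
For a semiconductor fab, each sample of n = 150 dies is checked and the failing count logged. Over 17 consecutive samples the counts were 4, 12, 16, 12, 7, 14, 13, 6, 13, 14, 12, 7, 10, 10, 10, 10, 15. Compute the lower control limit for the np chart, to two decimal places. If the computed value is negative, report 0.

p̄ = Σdᵢ / (k·n) = 185 / (17 × 150) = 0.07255
LCL = np̄ − 3·√(np̄(1−p̄)) = 10.8824 − 3 × 3.1769 = 1.3516

1.35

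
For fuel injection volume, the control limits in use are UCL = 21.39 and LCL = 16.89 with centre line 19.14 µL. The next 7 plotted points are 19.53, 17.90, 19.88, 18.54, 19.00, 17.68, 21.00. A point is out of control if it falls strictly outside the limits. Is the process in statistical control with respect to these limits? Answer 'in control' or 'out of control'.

in control

All 7 points lie within [16.89, 21.39].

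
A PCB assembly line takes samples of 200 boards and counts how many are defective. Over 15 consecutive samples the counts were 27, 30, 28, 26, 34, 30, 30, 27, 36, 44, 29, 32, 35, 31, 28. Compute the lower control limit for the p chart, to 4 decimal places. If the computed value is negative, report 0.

0.0788

p̄ = Σdᵢ / (k·n) = 467 / (15 × 200) = 0.15567
LCL = p̄ − 3·√(p̄(1−p̄)/n) = 0.15567 − 3 × 0.02564 = 0.07876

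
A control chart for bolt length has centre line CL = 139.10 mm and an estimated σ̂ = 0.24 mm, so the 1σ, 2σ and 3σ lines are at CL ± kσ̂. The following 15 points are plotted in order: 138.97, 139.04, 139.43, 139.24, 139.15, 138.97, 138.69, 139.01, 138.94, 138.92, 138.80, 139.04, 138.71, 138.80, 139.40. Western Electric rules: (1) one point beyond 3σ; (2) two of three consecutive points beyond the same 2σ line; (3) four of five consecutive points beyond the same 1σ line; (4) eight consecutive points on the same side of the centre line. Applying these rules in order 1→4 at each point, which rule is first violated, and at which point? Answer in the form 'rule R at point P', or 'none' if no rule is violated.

Zone of each point (C = within 1σ̂, B = 1σ̂–2σ̂, A = 2σ̂–3σ̂, * = beyond 3σ̂; sign = side of CL): 1:-C, 2:-C, 3:+B, 4:+C, 5:+C, 6:-C, 7:-B, 8:-C, 9:-C, 10:-C, 11:-B, 12:-C, 13:-B, 14:-B, 15:+B
Rule 4 (eight consecutive points on the same side of the centre line) is satisfied at point 13.

rule 4 at point 13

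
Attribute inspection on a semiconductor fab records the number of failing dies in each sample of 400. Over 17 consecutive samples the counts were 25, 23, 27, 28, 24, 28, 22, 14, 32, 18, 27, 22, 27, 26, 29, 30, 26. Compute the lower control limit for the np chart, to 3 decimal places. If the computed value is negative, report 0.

10.605

p̄ = Σdᵢ / (k·n) = 428 / (17 × 400) = 0.06294
LCL = np̄ − 3·√(np̄(1−p̄)) = 25.1765 − 3 × 4.8571 = 10.6050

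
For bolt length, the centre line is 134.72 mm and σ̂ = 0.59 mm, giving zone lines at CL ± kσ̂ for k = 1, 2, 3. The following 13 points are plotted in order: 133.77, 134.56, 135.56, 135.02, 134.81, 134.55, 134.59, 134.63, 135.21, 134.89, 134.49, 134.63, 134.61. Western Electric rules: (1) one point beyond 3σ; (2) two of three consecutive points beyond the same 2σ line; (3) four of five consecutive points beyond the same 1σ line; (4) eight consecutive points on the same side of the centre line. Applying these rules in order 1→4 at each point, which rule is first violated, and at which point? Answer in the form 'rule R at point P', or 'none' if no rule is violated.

none

Zone of each point (C = within 1σ̂, B = 1σ̂–2σ̂, A = 2σ̂–3σ̂, * = beyond 3σ̂; sign = side of CL): 1:-B, 2:-C, 3:+B, 4:+C, 5:+C, 6:-C, 7:-C, 8:-C, 9:+C, 10:+C, 11:-C, 12:-C, 13:-C
No rule fires across all 13 points.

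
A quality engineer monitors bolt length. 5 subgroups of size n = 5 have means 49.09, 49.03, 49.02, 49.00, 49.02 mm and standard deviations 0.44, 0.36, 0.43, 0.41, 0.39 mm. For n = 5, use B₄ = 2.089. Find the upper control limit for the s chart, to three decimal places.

0.848

s̄ = (0.44 + 0.36 + 0.43 + 0.41 + 0.39) / 5 = 0.4060
UCL_s = B₄·s̄ = 2.089 × 0.4060 = 0.8481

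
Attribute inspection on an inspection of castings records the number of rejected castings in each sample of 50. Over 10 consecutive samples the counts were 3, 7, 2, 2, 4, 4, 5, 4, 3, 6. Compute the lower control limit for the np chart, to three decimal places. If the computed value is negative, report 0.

p̄ = Σdᵢ / (k·n) = 40 / (10 × 50) = 0.08000
LCL = np̄ − 3·√(np̄(1−p̄)) = 4.0000 − 3 × 1.9183 = -1.7550 → 0 (negative, so LCL = 0)

0.000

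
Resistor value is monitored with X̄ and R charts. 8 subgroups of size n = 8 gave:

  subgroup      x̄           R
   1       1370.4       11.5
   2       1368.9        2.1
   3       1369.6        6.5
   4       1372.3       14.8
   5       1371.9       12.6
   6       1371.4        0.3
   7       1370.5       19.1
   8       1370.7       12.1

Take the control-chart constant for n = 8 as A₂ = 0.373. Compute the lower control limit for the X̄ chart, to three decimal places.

1367.029

X̄̄ = (1370.4 + 1368.9 + 1369.6 + 1372.3 + 1371.9 + 1371.4 + 1370.5 + 1370.7) / 8 = 10965.7000 / 8 = 1370.7125
R̄ = (11.5 + 2.1 + 6.5 + 14.8 + 12.6 + 0.3 + 19.1 + 12.1) / 8 = 79.0000 / 8 = 9.8750
LCL = X̄̄ − A₂·R̄ = 1370.7125 − 0.373 × 9.8750 = 1367.0291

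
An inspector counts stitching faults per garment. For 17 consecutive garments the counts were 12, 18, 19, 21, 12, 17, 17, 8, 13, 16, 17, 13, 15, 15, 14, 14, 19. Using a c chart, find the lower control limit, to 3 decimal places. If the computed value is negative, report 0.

3.562

c̄ = (12 + 18 + 19 + 21 + 12 + 17 + 17 + 8 + 13 + 16 + 17 + 13 + 15 + 15 + 14 + 14 + 19) / 17 = 260 / 17 = 15.2941
LCL = c̄ − 3√c̄ = 15.2941 − 3 × 3.9108 = 3.5618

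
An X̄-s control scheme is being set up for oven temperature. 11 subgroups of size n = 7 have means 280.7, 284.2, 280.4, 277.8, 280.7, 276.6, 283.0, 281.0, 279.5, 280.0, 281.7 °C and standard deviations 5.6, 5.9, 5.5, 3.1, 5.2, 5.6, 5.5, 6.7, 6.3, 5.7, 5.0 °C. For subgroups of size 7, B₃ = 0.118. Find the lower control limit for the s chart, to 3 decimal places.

0.645

s̄ = (5.6 + 5.9 + 5.5 + 3.1 + 5.2 + 5.6 + 5.5 + 6.7 + 6.3 + 5.7 + 5.0) / 11 = 5.4636
LCL_s = B₃·s̄ = 0.118 × 5.4636 = 0.6447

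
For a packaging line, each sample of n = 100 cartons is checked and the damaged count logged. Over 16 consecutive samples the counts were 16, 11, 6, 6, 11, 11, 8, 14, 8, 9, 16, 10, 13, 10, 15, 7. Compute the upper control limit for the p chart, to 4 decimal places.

0.1996

p̄ = Σdᵢ / (k·n) = 171 / (16 × 100) = 0.10687
UCL = p̄ + 3·√(p̄(1−p̄)/n) = 0.10687 + 3 × √(0.10687×0.89312/100) = 0.10687 + 3 × 0.03090 = 0.19956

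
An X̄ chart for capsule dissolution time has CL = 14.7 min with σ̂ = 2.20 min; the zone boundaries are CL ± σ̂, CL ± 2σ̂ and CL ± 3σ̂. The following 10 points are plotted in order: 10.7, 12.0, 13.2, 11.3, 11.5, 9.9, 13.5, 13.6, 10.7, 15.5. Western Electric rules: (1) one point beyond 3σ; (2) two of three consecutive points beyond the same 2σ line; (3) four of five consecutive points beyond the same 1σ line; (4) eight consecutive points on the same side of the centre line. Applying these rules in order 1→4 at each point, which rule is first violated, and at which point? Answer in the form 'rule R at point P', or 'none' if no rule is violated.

Zone of each point (C = within 1σ̂, B = 1σ̂–2σ̂, A = 2σ̂–3σ̂, * = beyond 3σ̂; sign = side of CL): 1:-B, 2:-B, 3:-C, 4:-B, 5:-B, 6:-A, 7:-C, 8:-C, 9:-B, 10:+C
Rule 3 (four of five consecutive points beyond the same 1σ limit) is satisfied at point 5.

rule 3 at point 5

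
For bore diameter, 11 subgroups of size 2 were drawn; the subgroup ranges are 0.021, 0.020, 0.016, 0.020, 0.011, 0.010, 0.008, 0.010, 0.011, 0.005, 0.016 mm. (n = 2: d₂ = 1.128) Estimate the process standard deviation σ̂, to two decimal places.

0.01

R̄ = (0.021 + 0.020 + 0.016 + 0.020 + 0.011 + 0.010 + 0.008 + 0.010 + 0.011 + 0.005 + 0.016) / 11 = 0.0135
σ̂ = R̄ / d₂ = 0.0135 / 1.128 = 0.0119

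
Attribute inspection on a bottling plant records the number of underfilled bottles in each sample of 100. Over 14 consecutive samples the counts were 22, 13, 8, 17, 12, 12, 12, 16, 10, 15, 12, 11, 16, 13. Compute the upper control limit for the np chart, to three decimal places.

23.752

p̄ = Σdᵢ / (k·n) = 189 / (14 × 100) = 0.13500
UCL = np̄ + 3·√(np̄(1−p̄)) = 13.5000 + 3 × √(13.5000×0.86500) = 13.5000 + 3 × 3.4172 = 23.7517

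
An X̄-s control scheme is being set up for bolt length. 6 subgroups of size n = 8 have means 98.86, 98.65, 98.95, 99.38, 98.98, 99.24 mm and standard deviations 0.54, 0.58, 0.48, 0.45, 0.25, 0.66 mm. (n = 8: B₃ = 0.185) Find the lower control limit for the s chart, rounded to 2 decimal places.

0.09

s̄ = (0.54 + 0.58 + 0.48 + 0.45 + 0.25 + 0.66) / 6 = 0.4933
LCL_s = B₃·s̄ = 0.185 × 0.4933 = 0.0913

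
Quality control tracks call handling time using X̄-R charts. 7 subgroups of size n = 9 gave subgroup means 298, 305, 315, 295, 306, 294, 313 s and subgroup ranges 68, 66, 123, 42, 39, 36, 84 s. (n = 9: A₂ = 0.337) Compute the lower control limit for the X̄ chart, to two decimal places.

X̄̄ = (298 + 305 + 315 + 295 + 306 + 294 + 313) / 7 = 2126.0000 / 7 = 303.7143
R̄ = (68 + 66 + 123 + 42 + 39 + 36 + 84) / 7 = 458.0000 / 7 = 65.4286
LCL = X̄̄ − A₂·R̄ = 303.7143 − 0.337 × 65.4286 = 281.6649

281.66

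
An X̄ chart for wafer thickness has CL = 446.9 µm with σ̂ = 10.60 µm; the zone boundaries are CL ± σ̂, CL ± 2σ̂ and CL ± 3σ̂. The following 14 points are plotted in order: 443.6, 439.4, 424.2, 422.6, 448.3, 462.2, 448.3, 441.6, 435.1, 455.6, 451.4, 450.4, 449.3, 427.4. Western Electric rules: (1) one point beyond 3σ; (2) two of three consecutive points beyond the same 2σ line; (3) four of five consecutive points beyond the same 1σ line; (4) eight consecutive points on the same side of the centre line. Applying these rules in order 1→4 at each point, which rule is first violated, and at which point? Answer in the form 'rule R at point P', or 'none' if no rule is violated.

Zone of each point (C = within 1σ̂, B = 1σ̂–2σ̂, A = 2σ̂–3σ̂, * = beyond 3σ̂; sign = side of CL): 1:-C, 2:-C, 3:-A, 4:-A, 5:+C, 6:+B, 7:+C, 8:-C, 9:-B, 10:+C, 11:+C, 12:+C, 13:+C, 14:-B
Rule 2 (two of three consecutive points beyond the same 2σ limit) is satisfied at point 4.

rule 2 at point 4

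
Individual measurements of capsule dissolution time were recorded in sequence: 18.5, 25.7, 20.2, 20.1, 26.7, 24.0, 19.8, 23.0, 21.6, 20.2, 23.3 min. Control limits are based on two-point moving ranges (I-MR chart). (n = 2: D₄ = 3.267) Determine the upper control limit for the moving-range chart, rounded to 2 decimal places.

11.57

Moving ranges: 7.2, 5.5, 0.1, 6.6, 2.7, 4.2, 3.2, 1.4, 1.4, 3.1; M̄R̄ = 35.4000 / 10 = 3.5400
UCL_MR = D₄·M̄R̄ = 3.267 × 3.5400 = 11.5652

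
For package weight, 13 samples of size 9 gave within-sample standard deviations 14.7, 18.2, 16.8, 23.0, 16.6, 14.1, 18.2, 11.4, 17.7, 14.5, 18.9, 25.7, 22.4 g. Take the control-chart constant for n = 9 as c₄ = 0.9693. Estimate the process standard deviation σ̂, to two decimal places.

18.43

s̄ = (14.7 + 18.2 + 16.8 + 23.0 + 16.6 + 14.1 + 18.2 + 11.4 + 17.7 + 14.5 + 18.9 + 25.7 + 22.4) / 13 = 17.8615
σ̂ = s̄ / c₄ = 17.8615 / 0.9693 = 18.4273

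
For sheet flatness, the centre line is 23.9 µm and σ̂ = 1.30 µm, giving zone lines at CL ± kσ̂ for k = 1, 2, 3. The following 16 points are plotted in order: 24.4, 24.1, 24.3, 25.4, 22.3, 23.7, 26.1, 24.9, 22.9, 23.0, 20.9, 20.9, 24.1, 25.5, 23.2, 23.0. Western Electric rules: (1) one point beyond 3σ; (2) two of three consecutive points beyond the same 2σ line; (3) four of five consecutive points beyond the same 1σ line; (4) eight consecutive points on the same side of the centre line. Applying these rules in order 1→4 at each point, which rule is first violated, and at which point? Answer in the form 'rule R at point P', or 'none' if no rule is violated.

rule 2 at point 12

Zone of each point (C = within 1σ̂, B = 1σ̂–2σ̂, A = 2σ̂–3σ̂, * = beyond 3σ̂; sign = side of CL): 1:+C, 2:+C, 3:+C, 4:+B, 5:-B, 6:-C, 7:+B, 8:+C, 9:-C, 10:-C, 11:-A, 12:-A, 13:+C, 14:+B, 15:-C, 16:-C
Rule 2 (two of three consecutive points beyond the same 2σ limit) is satisfied at point 12.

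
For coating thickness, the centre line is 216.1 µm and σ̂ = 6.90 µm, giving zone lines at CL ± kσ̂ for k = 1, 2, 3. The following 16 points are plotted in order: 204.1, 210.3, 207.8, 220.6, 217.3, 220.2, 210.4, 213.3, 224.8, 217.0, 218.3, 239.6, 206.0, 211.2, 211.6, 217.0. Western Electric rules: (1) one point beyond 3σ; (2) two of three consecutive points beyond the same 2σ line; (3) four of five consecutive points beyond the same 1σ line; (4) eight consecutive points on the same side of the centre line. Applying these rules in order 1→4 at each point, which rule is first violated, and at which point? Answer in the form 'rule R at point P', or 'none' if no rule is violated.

Zone of each point (C = within 1σ̂, B = 1σ̂–2σ̂, A = 2σ̂–3σ̂, * = beyond 3σ̂; sign = side of CL): 1:-B, 2:-C, 3:-B, 4:+C, 5:+C, 6:+C, 7:-C, 8:-C, 9:+B, 10:+C, 11:+C, 12:+*, 13:-B, 14:-C, 15:-C, 16:+C
Rule 1 (one point beyond the 3σ limits) is satisfied at point 12.

rule 1 at point 12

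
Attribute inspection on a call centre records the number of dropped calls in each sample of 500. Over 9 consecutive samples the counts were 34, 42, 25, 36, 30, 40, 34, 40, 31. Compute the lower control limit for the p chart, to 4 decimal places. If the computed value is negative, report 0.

0.0353

p̄ = Σdᵢ / (k·n) = 312 / (9 × 500) = 0.06933
LCL = p̄ − 3·√(p̄(1−p̄)/n) = 0.06933 − 3 × 0.01136 = 0.03525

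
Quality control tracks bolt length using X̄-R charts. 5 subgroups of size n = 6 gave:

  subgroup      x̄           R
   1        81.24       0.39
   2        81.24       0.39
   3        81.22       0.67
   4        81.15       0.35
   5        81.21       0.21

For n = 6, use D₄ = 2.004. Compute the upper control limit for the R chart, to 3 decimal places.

R̄ = (0.39 + 0.39 + 0.67 + 0.35 + 0.21) / 5 = 2.0100 / 5 = 0.4020
UCL_R = D₄·R̄ = 2.004 × 0.4020 = 0.8056

0.806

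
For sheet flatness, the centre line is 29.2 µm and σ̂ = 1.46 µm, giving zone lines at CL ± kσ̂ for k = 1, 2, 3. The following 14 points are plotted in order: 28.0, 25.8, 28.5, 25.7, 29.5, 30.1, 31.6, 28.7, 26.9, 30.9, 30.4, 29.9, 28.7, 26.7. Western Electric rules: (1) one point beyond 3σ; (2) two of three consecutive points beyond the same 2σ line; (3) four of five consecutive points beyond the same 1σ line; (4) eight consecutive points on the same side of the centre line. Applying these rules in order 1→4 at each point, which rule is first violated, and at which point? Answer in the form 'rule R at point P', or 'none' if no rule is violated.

rule 2 at point 4

Zone of each point (C = within 1σ̂, B = 1σ̂–2σ̂, A = 2σ̂–3σ̂, * = beyond 3σ̂; sign = side of CL): 1:-C, 2:-A, 3:-C, 4:-A, 5:+C, 6:+C, 7:+B, 8:-C, 9:-B, 10:+B, 11:+C, 12:+C, 13:-C, 14:-B
Rule 2 (two of three consecutive points beyond the same 2σ limit) is satisfied at point 4.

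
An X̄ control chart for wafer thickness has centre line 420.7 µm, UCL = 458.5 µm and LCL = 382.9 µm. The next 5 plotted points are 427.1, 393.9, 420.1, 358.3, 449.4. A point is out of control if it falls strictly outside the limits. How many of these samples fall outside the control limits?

1

Compare each point to [382.9, 458.5]: sample 4 = 358.3 < LCL.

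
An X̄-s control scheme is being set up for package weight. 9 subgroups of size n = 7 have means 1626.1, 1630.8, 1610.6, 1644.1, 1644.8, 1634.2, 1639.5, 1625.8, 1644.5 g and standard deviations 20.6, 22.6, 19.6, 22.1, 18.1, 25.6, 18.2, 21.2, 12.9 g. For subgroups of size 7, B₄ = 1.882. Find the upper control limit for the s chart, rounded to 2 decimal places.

37.83

s̄ = (20.6 + 22.6 + 19.6 + 22.1 + 18.1 + 25.6 + 18.2 + 21.2 + 12.9) / 9 = 20.1000
UCL_s = B₄·s̄ = 1.882 × 20.1000 = 37.8282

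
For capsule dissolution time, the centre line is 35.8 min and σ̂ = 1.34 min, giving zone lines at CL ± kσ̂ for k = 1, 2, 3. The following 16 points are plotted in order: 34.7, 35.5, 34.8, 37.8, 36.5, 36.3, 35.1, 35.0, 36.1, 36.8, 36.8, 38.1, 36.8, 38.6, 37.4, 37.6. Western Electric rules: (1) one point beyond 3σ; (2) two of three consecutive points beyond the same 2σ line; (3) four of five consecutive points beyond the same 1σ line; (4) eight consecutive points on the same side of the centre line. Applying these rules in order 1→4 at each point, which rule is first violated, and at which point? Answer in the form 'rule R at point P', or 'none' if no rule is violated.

rule 3 at point 16

Zone of each point (C = within 1σ̂, B = 1σ̂–2σ̂, A = 2σ̂–3σ̂, * = beyond 3σ̂; sign = side of CL): 1:-C, 2:-C, 3:-C, 4:+B, 5:+C, 6:+C, 7:-C, 8:-C, 9:+C, 10:+C, 11:+C, 12:+B, 13:+C, 14:+A, 15:+B, 16:+B
Rule 3 (four of five consecutive points beyond the same 1σ limit) is satisfied at point 16.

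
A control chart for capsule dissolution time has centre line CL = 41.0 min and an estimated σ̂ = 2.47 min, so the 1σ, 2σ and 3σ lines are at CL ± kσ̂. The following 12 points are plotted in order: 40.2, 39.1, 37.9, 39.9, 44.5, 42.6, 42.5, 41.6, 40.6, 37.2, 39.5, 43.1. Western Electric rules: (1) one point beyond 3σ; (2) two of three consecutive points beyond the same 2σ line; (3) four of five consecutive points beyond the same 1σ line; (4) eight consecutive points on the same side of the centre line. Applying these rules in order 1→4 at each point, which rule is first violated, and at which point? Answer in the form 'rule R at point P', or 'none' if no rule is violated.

Zone of each point (C = within 1σ̂, B = 1σ̂–2σ̂, A = 2σ̂–3σ̂, * = beyond 3σ̂; sign = side of CL): 1:-C, 2:-C, 3:-B, 4:-C, 5:+B, 6:+C, 7:+C, 8:+C, 9:-C, 10:-B, 11:-C, 12:+C
No rule fires across all 12 points.

none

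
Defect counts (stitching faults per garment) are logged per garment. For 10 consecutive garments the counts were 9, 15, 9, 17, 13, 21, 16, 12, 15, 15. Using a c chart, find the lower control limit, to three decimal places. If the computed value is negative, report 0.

2.895

c̄ = (9 + 15 + 9 + 17 + 13 + 21 + 16 + 12 + 15 + 15) / 10 = 142 / 10 = 14.2000
LCL = c̄ − 3√c̄ = 14.2000 − 3 × 3.7683 = 2.8951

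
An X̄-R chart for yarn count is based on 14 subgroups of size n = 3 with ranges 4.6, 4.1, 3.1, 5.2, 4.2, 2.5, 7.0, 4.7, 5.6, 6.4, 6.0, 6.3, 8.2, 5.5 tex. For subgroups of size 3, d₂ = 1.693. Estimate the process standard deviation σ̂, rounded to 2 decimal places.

R̄ = (4.6 + 4.1 + 3.1 + 5.2 + 4.2 + 2.5 + 7.0 + 4.7 + 5.6 + 6.4 + 6.0 + 6.3 + 8.2 + 5.5) / 14 = 5.2429
σ̂ = R̄ / d₂ = 5.2429 / 1.693 = 3.0968

3.10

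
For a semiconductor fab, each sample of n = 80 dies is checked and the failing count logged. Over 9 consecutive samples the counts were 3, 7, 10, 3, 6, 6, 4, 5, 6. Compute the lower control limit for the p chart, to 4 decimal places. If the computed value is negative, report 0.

0.0000

p̄ = Σdᵢ / (k·n) = 50 / (9 × 80) = 0.06944
LCL = p̄ − 3·√(p̄(1−p̄)/n) = 0.06944 − 3 × 0.02842 = -0.01582 → 0 (negative, so LCL = 0)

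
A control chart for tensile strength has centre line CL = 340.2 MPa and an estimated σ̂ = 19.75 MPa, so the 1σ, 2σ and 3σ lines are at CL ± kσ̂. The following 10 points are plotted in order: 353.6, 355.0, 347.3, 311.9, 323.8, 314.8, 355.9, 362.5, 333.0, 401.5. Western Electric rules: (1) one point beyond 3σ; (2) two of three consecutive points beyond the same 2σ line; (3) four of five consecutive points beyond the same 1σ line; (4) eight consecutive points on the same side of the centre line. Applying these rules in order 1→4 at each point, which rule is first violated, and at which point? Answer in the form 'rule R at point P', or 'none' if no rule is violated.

rule 1 at point 10

Zone of each point (C = within 1σ̂, B = 1σ̂–2σ̂, A = 2σ̂–3σ̂, * = beyond 3σ̂; sign = side of CL): 1:+C, 2:+C, 3:+C, 4:-B, 5:-C, 6:-B, 7:+C, 8:+B, 9:-C, 10:+*
Rule 1 (one point beyond the 3σ limits) is satisfied at point 10.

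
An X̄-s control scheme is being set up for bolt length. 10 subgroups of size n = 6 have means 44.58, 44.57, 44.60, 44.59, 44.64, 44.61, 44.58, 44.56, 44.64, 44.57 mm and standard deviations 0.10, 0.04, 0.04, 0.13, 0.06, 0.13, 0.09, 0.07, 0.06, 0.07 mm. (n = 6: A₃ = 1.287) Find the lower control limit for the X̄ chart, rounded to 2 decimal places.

44.49

X̄̄ = (44.58 + 44.57 + 44.60 + 44.59 + 44.64 + 44.61 + 44.58 + 44.56 + 44.64 + 44.57) / 10 = 44.5940
s̄ = (0.10 + 0.04 + 0.04 + 0.13 + 0.06 + 0.13 + 0.09 + 0.07 + 0.06 + 0.07) / 10 = 0.0790
LCL = X̄̄ − A₃·s̄ = 44.5940 − 1.287 × 0.0790 = 44.4923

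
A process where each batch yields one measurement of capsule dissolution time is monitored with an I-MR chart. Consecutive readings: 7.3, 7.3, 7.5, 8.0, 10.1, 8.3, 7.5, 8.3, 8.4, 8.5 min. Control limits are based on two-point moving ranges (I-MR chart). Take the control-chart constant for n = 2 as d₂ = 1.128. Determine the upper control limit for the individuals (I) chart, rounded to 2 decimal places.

10.01

X̄ = (7.3 + 7.3 + 7.5 + 8.0 + 10.1 + 8.3 + 7.5 + 8.3 + 8.4 + 8.5) / 10 = 8.1200
Moving ranges: 0.0, 0.2, 0.5, 2.1, 1.8, 0.8, 0.8, 0.1, 0.1; M̄R̄ = 6.4000 / 9 = 0.7111
UCL = X̄ + 3·M̄R̄/d₂ = 8.1200 + 3 × 0.7111 / 1.128 = 10.0113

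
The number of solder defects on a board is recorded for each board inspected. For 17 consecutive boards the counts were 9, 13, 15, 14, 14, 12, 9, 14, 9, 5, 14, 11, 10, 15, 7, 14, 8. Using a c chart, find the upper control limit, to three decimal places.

c̄ = (9 + 13 + 15 + 14 + 14 + 12 + 9 + 14 + 9 + 5 + 14 + 11 + 10 + 15 + 7 + 14 + 8) / 17 = 193 / 17 = 11.3529
UCL = c̄ + 3√c̄ = 11.3529 + 3 × √11.3529 = 11.3529 + 3 × 3.3694 = 21.4612

21.461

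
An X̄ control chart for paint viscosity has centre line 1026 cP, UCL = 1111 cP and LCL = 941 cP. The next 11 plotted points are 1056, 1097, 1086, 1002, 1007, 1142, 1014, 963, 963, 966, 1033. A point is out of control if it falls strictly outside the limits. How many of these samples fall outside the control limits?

Compare each point to [941, 1111]: sample 6 = 1142 > UCL.

1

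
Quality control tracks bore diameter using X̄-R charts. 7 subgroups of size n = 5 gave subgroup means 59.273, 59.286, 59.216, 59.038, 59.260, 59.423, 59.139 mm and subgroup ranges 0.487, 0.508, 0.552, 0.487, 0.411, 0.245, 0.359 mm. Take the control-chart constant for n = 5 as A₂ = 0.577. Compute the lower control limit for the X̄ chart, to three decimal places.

58.982

X̄̄ = (59.273 + 59.286 + 59.216 + 59.038 + 59.260 + 59.423 + 59.139) / 7 = 414.6350 / 7 = 59.2336
R̄ = (0.487 + 0.508 + 0.552 + 0.487 + 0.411 + 0.245 + 0.359) / 7 = 3.0490 / 7 = 0.4356
LCL = X̄̄ − A₂·R̄ = 59.2336 − 0.577 × 0.4356 = 58.9822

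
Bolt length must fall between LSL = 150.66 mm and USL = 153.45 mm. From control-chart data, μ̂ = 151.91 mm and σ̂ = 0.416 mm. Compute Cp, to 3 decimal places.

1.118

Cp = (USL − LSL) / (6σ̂) = (153.45 − 150.66) / (6 × 0.416) = 2.7900 / 2.4960 = 1.1178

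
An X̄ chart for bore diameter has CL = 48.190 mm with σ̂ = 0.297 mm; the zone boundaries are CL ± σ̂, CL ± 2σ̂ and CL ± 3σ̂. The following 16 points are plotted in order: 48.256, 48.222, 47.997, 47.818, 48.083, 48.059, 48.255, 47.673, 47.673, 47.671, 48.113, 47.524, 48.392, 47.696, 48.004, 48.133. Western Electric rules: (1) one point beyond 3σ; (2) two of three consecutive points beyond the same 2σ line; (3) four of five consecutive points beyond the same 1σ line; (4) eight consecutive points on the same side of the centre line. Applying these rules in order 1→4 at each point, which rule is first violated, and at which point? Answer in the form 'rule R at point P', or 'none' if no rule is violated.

Zone of each point (C = within 1σ̂, B = 1σ̂–2σ̂, A = 2σ̂–3σ̂, * = beyond 3σ̂; sign = side of CL): 1:+C, 2:+C, 3:-C, 4:-B, 5:-C, 6:-C, 7:+C, 8:-B, 9:-B, 10:-B, 11:-C, 12:-A, 13:+C, 14:-B, 15:-C, 16:-C
Rule 3 (four of five consecutive points beyond the same 1σ limit) is satisfied at point 12.

rule 3 at point 12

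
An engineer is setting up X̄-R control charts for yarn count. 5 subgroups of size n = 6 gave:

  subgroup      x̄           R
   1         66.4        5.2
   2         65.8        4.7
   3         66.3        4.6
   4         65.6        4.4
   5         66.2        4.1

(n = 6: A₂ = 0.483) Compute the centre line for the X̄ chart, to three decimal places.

66.060

X̄̄ = (66.4 + 65.8 + 66.3 + 65.6 + 66.2) / 5 = 330.3000 / 5 = 66.0600
CL = X̄̄ = 66.0600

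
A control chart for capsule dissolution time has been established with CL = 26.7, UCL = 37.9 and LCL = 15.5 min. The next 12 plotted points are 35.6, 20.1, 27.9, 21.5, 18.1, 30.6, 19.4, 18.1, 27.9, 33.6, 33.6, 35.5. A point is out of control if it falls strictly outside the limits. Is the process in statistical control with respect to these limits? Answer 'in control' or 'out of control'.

All 12 points lie within [15.5, 37.9].

in control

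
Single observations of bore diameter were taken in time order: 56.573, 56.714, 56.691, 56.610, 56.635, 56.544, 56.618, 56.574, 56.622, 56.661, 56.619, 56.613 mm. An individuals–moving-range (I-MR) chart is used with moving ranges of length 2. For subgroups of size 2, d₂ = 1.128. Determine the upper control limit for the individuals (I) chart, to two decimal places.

X̄ = (56.573 + 56.714 + 56.691 + 56.610 + 56.635 + 56.544 + 56.618 + 56.574 + 56.622 + 56.661 + 56.619 + 56.613) / 12 = 56.6228
Moving ranges: 0.141, 0.023, 0.081, 0.025, 0.091, 0.074, 0.044, 0.048, 0.039, 0.042, 0.006; M̄R̄ = 0.6140 / 11 = 0.0558
UCL = X̄ + 3·M̄R̄/d₂ = 56.6228 + 3 × 0.0558 / 1.128 = 56.7713

56.77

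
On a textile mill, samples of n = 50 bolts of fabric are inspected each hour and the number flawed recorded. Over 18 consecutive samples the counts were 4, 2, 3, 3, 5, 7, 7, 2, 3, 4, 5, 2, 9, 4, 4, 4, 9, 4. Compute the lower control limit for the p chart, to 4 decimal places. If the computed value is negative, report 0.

0.0000

p̄ = Σdᵢ / (k·n) = 81 / (18 × 50) = 0.09000
LCL = p̄ − 3·√(p̄(1−p̄)/n) = 0.09000 − 3 × 0.04047 = -0.03142 → 0 (negative, so LCL = 0)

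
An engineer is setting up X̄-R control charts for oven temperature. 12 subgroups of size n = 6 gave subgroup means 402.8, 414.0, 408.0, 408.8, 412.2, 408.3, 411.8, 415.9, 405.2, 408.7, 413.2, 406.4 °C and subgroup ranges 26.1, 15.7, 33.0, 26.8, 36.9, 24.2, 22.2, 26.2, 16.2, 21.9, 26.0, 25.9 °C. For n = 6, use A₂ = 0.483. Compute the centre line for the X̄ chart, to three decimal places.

X̄̄ = (402.8 + 414.0 + 408.0 + 408.8 + 412.2 + 408.3 + 411.8 + 415.9 + 405.2 + 408.7 + 413.2 + 406.4) / 12 = 4915.3000 / 12 = 409.6083
CL = X̄̄ = 409.6083

409.608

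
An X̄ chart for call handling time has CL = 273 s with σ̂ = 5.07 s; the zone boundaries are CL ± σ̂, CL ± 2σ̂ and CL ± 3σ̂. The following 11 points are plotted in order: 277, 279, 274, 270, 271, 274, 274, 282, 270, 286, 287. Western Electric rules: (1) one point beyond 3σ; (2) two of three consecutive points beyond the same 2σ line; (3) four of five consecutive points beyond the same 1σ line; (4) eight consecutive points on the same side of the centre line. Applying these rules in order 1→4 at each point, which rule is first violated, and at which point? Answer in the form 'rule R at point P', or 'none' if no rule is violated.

Zone of each point (C = within 1σ̂, B = 1σ̂–2σ̂, A = 2σ̂–3σ̂, * = beyond 3σ̂; sign = side of CL): 1:+C, 2:+B, 3:+C, 4:-C, 5:-C, 6:+C, 7:+C, 8:+B, 9:-C, 10:+A, 11:+A
Rule 2 (two of three consecutive points beyond the same 2σ limit) is satisfied at point 11.

rule 2 at point 11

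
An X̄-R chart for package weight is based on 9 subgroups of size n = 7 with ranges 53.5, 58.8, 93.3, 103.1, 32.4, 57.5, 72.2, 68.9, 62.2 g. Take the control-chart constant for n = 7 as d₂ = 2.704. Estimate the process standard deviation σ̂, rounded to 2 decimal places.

R̄ = (53.5 + 58.8 + 93.3 + 103.1 + 32.4 + 57.5 + 72.2 + 68.9 + 62.2) / 9 = 66.8778
σ̂ = R̄ / d₂ = 66.8778 / 2.704 = 24.7329

24.73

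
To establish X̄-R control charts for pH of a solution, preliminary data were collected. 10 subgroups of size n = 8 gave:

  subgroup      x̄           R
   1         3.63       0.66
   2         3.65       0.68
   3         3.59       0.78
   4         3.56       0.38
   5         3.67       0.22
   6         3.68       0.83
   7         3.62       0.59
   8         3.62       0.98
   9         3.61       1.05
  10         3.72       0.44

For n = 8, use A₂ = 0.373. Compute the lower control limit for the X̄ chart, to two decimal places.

X̄̄ = (3.63 + 3.65 + 3.59 + 3.56 + 3.67 + 3.68 + 3.62 + 3.62 + 3.61 + 3.72) / 10 = 36.3500 / 10 = 3.6350
R̄ = (0.66 + 0.68 + 0.78 + 0.38 + 0.22 + 0.83 + 0.59 + 0.98 + 1.05 + 0.44) / 10 = 6.6100 / 10 = 0.6610
LCL = X̄̄ − A₂·R̄ = 3.6350 − 0.373 × 0.6610 = 3.3884

3.39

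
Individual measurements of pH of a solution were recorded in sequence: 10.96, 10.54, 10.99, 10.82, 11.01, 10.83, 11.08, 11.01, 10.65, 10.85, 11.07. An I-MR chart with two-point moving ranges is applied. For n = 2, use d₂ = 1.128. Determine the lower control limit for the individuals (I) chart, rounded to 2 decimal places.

10.22

X̄ = (10.96 + 10.54 + 10.99 + 10.82 + 11.01 + 10.83 + 11.08 + 11.01 + 10.65 + 10.85 + 11.07) / 11 = 10.8918
Moving ranges: 0.42, 0.45, 0.17, 0.19, 0.18, 0.25, 0.07, 0.36, 0.20, 0.22; M̄R̄ = 2.5100 / 10 = 0.2510
LCL = X̄ − 3·M̄R̄/d₂ = 10.8918 − 3 × 0.2510 / 1.128 = 10.2243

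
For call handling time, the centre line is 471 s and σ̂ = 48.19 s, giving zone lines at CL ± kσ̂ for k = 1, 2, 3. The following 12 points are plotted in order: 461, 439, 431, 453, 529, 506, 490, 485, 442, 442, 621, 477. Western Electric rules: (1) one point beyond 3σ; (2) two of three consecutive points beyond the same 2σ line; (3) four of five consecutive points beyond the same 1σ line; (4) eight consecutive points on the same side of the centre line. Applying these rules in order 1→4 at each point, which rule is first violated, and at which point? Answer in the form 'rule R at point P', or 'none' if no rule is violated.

rule 1 at point 11

Zone of each point (C = within 1σ̂, B = 1σ̂–2σ̂, A = 2σ̂–3σ̂, * = beyond 3σ̂; sign = side of CL): 1:-C, 2:-C, 3:-C, 4:-C, 5:+B, 6:+C, 7:+C, 8:+C, 9:-C, 10:-C, 11:+*, 12:+C
Rule 1 (one point beyond the 3σ limits) is satisfied at point 11.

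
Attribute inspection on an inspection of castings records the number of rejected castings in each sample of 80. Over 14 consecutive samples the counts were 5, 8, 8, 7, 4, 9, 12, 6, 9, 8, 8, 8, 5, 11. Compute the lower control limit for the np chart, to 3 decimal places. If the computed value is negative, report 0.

p̄ = Σdᵢ / (k·n) = 108 / (14 × 80) = 0.09643
LCL = np̄ − 3·√(np̄(1−p̄)) = 7.7143 − 3 × 2.6402 = -0.2062 → 0 (negative, so LCL = 0)

0.000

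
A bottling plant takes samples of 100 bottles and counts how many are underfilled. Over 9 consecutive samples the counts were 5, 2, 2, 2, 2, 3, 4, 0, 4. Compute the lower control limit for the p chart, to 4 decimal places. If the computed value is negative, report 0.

p̄ = Σdᵢ / (k·n) = 24 / (9 × 100) = 0.02667
LCL = p̄ − 3·√(p̄(1−p̄)/n) = 0.02667 − 3 × 0.01611 = -0.02167 → 0 (negative, so LCL = 0)

0.0000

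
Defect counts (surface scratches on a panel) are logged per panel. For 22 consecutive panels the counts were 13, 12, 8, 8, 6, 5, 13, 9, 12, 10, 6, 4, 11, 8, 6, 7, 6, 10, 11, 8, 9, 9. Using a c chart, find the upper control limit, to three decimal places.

c̄ = (13 + 12 + 8 + 8 + 6 + 5 + 13 + 9 + 12 + 10 + 6 + 4 + 11 + 8 + 6 + 7 + 6 + 10 + 11 + 8 + 9 + 9) / 22 = 191 / 22 = 8.6818
UCL = c̄ + 3√c̄ = 8.6818 + 3 × √8.6818 = 8.6818 + 3 × 2.9465 = 17.5213

17.521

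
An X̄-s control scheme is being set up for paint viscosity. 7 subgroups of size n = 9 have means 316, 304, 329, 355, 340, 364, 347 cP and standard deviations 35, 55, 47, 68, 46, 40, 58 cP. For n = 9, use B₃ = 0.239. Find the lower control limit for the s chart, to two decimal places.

11.92

s̄ = (35 + 55 + 47 + 68 + 46 + 40 + 58) / 7 = 49.8571
LCL_s = B₃·s̄ = 0.239 × 49.8571 = 11.9159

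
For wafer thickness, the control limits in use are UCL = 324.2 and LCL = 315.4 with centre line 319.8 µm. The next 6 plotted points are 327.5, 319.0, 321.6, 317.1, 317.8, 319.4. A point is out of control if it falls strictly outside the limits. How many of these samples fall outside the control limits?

Compare each point to [315.4, 324.2]: sample 1 = 327.5 > UCL.

1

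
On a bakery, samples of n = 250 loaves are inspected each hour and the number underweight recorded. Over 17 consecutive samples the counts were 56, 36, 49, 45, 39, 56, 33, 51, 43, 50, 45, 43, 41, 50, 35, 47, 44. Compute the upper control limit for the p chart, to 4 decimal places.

p̄ = Σdᵢ / (k·n) = 763 / (17 × 250) = 0.17953
UCL = p̄ + 3·√(p̄(1−p̄)/n) = 0.17953 + 3 × √(0.17953×0.82047/250) = 0.17953 + 3 × 0.02427 = 0.25235

0.2523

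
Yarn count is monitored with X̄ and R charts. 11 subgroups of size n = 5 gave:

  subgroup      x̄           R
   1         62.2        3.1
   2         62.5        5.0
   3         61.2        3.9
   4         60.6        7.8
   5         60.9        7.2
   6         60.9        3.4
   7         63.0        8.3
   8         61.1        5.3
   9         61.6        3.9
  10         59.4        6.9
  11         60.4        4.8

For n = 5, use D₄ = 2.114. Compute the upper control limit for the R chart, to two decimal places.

11.45

R̄ = (3.1 + 5.0 + 3.9 + 7.8 + 7.2 + 3.4 + 8.3 + 5.3 + 3.9 + 6.9 + 4.8) / 11 = 59.6000 / 11 = 5.4182
UCL_R = D₄·R̄ = 2.114 × 5.4182 = 11.4540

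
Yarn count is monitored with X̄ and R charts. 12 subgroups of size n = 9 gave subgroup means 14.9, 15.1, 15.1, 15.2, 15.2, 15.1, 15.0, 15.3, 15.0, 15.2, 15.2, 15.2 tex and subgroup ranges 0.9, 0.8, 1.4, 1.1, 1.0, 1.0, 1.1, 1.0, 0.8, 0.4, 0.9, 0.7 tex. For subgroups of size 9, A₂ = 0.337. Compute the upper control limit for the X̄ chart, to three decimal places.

15.437

X̄̄ = (14.9 + 15.1 + 15.1 + 15.2 + 15.2 + 15.1 + 15.0 + 15.3 + 15.0 + 15.2 + 15.2 + 15.2) / 12 = 181.5000 / 12 = 15.1250
R̄ = (0.9 + 0.8 + 1.4 + 1.1 + 1.0 + 1.0 + 1.1 + 1.0 + 0.8 + 0.4 + 0.9 + 0.7) / 12 = 11.1000 / 12 = 0.9250
UCL = X̄̄ + A₂·R̄ = 15.1250 + 0.337 × 0.9250 = 15.4367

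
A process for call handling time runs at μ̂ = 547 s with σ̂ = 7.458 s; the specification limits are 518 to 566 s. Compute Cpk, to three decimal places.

0.849

Cpu = (USL − μ̂) / (3σ̂) = (566 − 547) / (3 × 7.458) = 0.8492; Cpl = (μ̂ − LSL) / (3σ̂) = (547 − 518) / (3 × 7.458) = 1.2961; Cpk = min(Cpu, Cpl) = 0.8492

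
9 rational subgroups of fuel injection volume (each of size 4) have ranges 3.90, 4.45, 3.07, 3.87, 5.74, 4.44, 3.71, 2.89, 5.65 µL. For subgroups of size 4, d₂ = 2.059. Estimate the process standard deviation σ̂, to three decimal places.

2.036

R̄ = (3.90 + 4.45 + 3.07 + 3.87 + 5.74 + 4.44 + 3.71 + 2.89 + 5.65) / 9 = 4.1911
σ̂ = R̄ / d₂ = 4.1911 / 2.059 = 2.0355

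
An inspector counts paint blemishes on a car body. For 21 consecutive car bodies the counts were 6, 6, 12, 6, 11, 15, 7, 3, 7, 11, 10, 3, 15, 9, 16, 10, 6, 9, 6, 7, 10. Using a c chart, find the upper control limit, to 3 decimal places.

c̄ = (6 + 6 + 12 + 6 + 11 + 15 + 7 + 3 + 7 + 11 + 10 + 3 + 15 + 9 + 16 + 10 + 6 + 9 + 6 + 7 + 10) / 21 = 185 / 21 = 8.8095
UCL = c̄ + 3√c̄ = 8.8095 + 3 × √8.8095 = 8.8095 + 3 × 2.9681 = 17.7138

17.714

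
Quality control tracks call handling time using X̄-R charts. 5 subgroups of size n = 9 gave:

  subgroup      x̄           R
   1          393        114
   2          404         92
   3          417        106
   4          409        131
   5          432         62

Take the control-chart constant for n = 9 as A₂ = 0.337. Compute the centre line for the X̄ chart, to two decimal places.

X̄̄ = (393 + 404 + 417 + 409 + 432) / 5 = 2055.0000 / 5 = 411.0000
CL = X̄̄ = 411.0000

411.00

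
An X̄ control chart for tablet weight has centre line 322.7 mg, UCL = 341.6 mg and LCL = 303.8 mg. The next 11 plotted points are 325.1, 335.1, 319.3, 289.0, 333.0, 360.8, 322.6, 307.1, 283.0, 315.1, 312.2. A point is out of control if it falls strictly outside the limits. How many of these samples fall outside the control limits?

3

Compare each point to [303.8, 341.6]: sample 4 = 289.0 < LCL; sample 6 = 360.8 > UCL; sample 9 = 283.0 < LCL.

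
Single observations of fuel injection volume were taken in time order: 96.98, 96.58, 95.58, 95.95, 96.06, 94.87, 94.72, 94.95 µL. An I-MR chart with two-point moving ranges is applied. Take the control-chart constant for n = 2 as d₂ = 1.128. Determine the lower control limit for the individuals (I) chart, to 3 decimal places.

X̄ = (96.98 + 96.58 + 95.58 + 95.95 + 96.06 + 94.87 + 94.72 + 94.95) / 8 = 95.7113
Moving ranges: 0.40, 1.00, 0.37, 0.11, 1.19, 0.15, 0.23; M̄R̄ = 3.4500 / 7 = 0.4929
LCL = X̄ − 3·M̄R̄/d₂ = 95.7113 − 3 × 0.4929 / 1.128 = 94.4005

94.400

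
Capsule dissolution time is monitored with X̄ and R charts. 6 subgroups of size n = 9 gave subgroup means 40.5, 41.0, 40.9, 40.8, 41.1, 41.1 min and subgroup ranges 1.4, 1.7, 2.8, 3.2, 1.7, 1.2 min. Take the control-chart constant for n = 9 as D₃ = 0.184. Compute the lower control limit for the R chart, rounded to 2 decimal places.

0.37

R̄ = (1.4 + 1.7 + 2.8 + 3.2 + 1.7 + 1.2) / 6 = 12.0000 / 6 = 2.0000
LCL_R = D₃·R̄ = 0.184 × 2.0000 = 0.3680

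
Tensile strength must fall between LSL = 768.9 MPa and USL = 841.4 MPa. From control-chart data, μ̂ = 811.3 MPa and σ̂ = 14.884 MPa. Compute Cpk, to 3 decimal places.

0.674

Cpu = (USL − μ̂) / (3σ̂) = (841.4 − 811.3) / (3 × 14.884) = 0.6741; Cpl = (μ̂ − LSL) / (3σ̂) = (811.3 − 768.9) / (3 × 14.884) = 0.9496; Cpk = min(Cpu, Cpl) = 0.6741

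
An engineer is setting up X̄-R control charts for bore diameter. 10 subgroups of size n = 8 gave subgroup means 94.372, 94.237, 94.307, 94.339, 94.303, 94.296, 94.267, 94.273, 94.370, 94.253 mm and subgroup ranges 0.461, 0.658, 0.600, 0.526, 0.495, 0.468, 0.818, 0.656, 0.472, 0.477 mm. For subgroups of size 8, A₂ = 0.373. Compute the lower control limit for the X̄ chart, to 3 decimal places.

X̄̄ = (94.372 + 94.237 + 94.307 + 94.339 + 94.303 + 94.296 + 94.267 + 94.273 + 94.370 + 94.253) / 10 = 943.0170 / 10 = 94.3017
R̄ = (0.461 + 0.658 + 0.600 + 0.526 + 0.495 + 0.468 + 0.818 + 0.656 + 0.472 + 0.477) / 10 = 5.6310 / 10 = 0.5631
LCL = X̄̄ − A₂·R̄ = 94.3017 − 0.373 × 0.5631 = 94.0917

94.092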